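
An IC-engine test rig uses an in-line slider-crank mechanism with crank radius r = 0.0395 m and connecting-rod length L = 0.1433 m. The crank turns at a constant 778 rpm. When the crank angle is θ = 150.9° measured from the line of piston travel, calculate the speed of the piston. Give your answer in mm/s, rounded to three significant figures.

1180

ω = 2π·778/60 = 81.47 rad/s
For an in-line slider-crank, x = r cosθ + √(L² − r² sin²θ), so v = −rω sinθ·[1 + r cosθ/√(L² − r² sin²θ)].
With r = 0.0395 m, L = 0.1433 m, θ = 150.9°: √(L² − r² sin²θ) = 0.14201 m.
v = −0.0395·81.47·0.48634·[1 + 0.0395·-0.87377/0.14201] = -1.1847 m/s.
|v| = 1.1847 m/s = 1184.7 mm/s.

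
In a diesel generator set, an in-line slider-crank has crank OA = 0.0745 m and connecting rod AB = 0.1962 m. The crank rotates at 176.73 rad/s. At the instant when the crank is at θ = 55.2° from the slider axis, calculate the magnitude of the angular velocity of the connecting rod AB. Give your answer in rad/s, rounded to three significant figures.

40.3

ω = 176.7 rad/s
The rod makes angle φ with the slider axis where L sinφ = r sinθ; differentiating, L cosφ·φ̇ = r ω cosθ.
L cosφ = √(L² − r² sin²θ) = 0.18642 m.
|ω_rod| = r ω |cosθ| / √(L² − r² sin²θ) = 0.0745·176.7·0.57071/0.18642 = 40.308 rad/s.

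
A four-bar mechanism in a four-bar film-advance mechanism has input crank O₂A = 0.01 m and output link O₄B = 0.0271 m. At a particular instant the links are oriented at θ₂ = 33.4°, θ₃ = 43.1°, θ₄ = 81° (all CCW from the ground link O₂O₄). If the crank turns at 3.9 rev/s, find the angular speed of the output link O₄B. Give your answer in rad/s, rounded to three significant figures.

2.48

ω₂ = 24.5 rad/s (from 3.9 rev/s).
Differentiating the loop-closure r₂e^{iθ₂}+r₃e^{iθ₃}=r₁+r₄e^{iθ₄} gives r₂ω₂e^{iθ₂}+r₃ω₃e^{iθ₃}=r₄ω₄e^{iθ₄}.
Eliminating the other unknown: ω₄ = r₂ω₂ sin(θ₂−θ₃) / [r₄ sin(θ₄−θ₃)].
Numerator sine = -0.16849; denominator sine = +0.61429.
Result = 0.01·24.5·(-0.16849) / (0.0271·(+0.61429)) = -2.4801 rad/s; magnitude 2.4801 rad/s.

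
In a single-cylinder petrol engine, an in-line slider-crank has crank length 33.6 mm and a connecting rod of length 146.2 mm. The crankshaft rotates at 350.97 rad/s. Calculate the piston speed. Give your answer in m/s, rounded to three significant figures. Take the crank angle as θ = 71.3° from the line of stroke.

12.0

ω = 351 rad/s
For an in-line slider-crank, x = r cosθ + √(L² − r² sin²θ), so v = −rω sinθ·[1 + r cosθ/√(L² − r² sin²θ)].
With r = 0.0336 m, L = 0.1462 m, θ = 71.3°: √(L² − r² sin²θ) = 0.14269 m.
v = −0.0336·351·0.94721·[1 + 0.0336·0.32061/0.14269] = -12.013 m/s.
|v| = 12.013 m/s.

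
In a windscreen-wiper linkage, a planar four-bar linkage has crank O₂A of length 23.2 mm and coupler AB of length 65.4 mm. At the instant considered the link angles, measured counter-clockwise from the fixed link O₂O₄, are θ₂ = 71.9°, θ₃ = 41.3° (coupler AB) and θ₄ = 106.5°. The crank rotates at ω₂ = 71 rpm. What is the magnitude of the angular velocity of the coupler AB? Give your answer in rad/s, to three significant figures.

1.65

ω₂ = 7.435 rad/s (from 71 rpm).
Differentiating the loop-closure r₂e^{iθ₂}+r₃e^{iθ₃}=r₁+r₄e^{iθ₄} gives r₂ω₂e^{iθ₂}+r₃ω₃e^{iθ₃}=r₄ω₄e^{iθ₄}.
Eliminating the other unknown: ω₃ = r₂ω₂ sin(θ₄−θ₂) / [r₃ sin(θ₃−θ₄)].
Numerator sine = +0.56784; denominator sine = -0.90778.
Result = 0.0232·7.435·(+0.56784) / (0.0654·(-0.90778)) = -1.6499 rad/s; magnitude 1.6499 rad/s.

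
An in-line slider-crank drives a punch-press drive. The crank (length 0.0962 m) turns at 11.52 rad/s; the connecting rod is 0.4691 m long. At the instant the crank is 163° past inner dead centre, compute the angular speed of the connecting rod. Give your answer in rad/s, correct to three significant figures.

2.26

ω = 11.52 rad/s
The rod makes angle φ with the slider axis where L sinφ = r sinθ; differentiating, L cosφ·φ̇ = r ω cosθ.
L cosφ = √(L² − r² sin²θ) = 0.46826 m.
|ω_rod| = r ω |cosθ| / √(L² − r² sin²θ) = 0.0962·11.52·0.95630/0.46826 = 2.2633 rad/s.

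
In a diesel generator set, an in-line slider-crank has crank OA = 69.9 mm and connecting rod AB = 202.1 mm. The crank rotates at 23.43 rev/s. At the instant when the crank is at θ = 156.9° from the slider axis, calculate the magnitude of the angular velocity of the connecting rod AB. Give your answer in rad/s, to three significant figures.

47.3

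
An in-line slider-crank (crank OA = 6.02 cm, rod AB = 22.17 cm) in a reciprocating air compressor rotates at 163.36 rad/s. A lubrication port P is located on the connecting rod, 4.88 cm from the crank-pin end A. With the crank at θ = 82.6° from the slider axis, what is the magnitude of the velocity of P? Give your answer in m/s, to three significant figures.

9.88

ω = 163.4 rad/s.  Crank-pin speed |V_A| = rω = 9.8343 m/s, perpendicular to OA.
Rod angle: sinφ = −(r/L) sinθ ⇒ φ = -15.621°; ω_rod = −rω cosθ/√(L²−r²sin²θ) = -5.9323 rad/s.
V_P = V_A + ω_rod × AP, with AP = 0.0488 m along the rod.
Components: V_Px = −rω sinθ − a·ω_rod·sinφ = -9.8303 m/s;  V_Py = rω cosθ + a·ω_rod·cosφ = +0.98781 m/s.
|V_P| = √(V_Px² + V_Py²) = 9.8798 m/s.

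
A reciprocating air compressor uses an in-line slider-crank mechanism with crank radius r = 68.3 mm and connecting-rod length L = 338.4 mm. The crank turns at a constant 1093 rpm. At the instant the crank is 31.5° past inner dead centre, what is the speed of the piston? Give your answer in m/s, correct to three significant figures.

4.79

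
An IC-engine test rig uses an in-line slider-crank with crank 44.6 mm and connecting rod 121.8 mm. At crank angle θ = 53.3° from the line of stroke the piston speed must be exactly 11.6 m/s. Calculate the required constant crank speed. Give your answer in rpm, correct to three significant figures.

2520

For an in-line slider-crank, |v_piston| = rω|sinθ|·[1 + r cosθ/√(L² − r² sin²θ)].
With r = 0.0446 m, L = 0.1218 m, θ = 53.3°: the bracketed kinematic factor |dx/dθ| = 0.043945 m.
ω = v/|dx/dθ| = 11.6/0.043945 = 263.96 rad/s.
N = 60ω/(2π) = 2520.7 rpm.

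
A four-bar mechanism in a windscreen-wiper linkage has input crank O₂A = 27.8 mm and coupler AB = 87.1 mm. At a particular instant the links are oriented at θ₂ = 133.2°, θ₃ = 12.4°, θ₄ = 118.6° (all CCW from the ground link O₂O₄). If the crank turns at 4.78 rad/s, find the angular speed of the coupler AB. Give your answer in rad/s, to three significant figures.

0.400

ω₂ = 4.78 rad/s
Differentiating the loop-closure r₂e^{iθ₂}+r₃e^{iθ₃}=r₁+r₄e^{iθ₄} gives r₂ω₂e^{iθ₂}+r₃ω₃e^{iθ₃}=r₄ω₄e^{iθ₄}.
Eliminating the other unknown: ω₃ = r₂ω₂ sin(θ₄−θ₂) / [r₃ sin(θ₃−θ₄)].
Numerator sine = -0.25207; denominator sine = -0.96029.
Result = 0.0278·4.78·(-0.25207) / (0.0871·(-0.96029)) = +0.40047 rad/s; magnitude 0.40047 rad/s.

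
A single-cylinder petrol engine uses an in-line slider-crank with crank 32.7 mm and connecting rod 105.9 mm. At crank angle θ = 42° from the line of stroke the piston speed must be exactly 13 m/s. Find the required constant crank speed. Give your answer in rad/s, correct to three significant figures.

For an in-line slider-crank, |v_piston| = rω|sinθ|·[1 + r cosθ/√(L² − r² sin²θ)].
With r = 0.0327 m, L = 0.1059 m, θ = 42°: the bracketed kinematic factor |dx/dθ| = 0.027012 m.
ω = v/|dx/dθ| = 13/0.027012 = 481.26 rad/s.

481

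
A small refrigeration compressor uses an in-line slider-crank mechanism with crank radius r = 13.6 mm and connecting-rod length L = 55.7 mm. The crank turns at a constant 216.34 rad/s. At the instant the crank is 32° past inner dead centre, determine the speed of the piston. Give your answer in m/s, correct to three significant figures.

ω = 216.3 rad/s
For an in-line slider-crank, x = r cosθ + √(L² − r² sin²θ), so v = −rω sinθ·[1 + r cosθ/√(L² − r² sin²θ)].
With r = 0.0136 m, L = 0.0557 m, θ = 32°: √(L² − r² sin²θ) = 0.055232 m.
v = −0.0136·216.3·0.52992·[1 + 0.0136·0.84805/0.055232] = -1.8847 m/s.
|v| = 1.8847 m/s.

1.88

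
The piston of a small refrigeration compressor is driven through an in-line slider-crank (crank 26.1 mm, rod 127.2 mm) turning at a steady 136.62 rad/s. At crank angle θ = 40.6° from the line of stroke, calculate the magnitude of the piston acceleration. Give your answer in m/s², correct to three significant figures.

386

ω = 136.6 rad/s
x(θ) = r cosθ + √(L² − r² sin²θ); with ω constant, a = ω²·d²x/dθ².
d²x/dθ² = −r cosθ − r²(cos2θ)/√u − r⁴ sin²2θ/(4u^{3/2}),  u = L² − r² sin²θ = 0.0158913 m².
Substituting r = 0.0261 m, L = 0.1272 m, θ = 40.6°: d²x/dθ² = -0.0207 m.
a = ω²·d²x/dθ² = (136.6)²·(-0.0207) = -386.37 m/s²;  |a| = 386.37 m/s².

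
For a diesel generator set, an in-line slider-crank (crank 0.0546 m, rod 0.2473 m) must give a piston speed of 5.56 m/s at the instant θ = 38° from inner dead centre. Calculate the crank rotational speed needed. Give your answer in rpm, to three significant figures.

For an in-line slider-crank, |v_piston| = rω|sinθ|·[1 + r cosθ/√(L² − r² sin²θ)].
With r = 0.0546 m, L = 0.2473 m, θ = 38°: the bracketed kinematic factor |dx/dθ| = 0.039518 m.
ω = v/|dx/dθ| = 5.56/0.039518 = 140.69 rad/s.
N = 60ω/(2π) = 1343.5 rpm.

1340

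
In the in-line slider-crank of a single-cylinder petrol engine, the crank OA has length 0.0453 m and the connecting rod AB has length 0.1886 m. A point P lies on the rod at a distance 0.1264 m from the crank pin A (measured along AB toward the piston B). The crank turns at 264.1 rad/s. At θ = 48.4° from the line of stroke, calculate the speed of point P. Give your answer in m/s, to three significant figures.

ω = 264.1 rad/s.  Crank-pin speed |V_A| = rω = 11.964 m/s, perpendicular to OA.
Rod angle: sinφ = −(r/L) sinθ ⇒ φ = -10.347°; ω_rod = −rω cosθ/√(L²−r²sin²θ) = -42.812 rad/s.
V_P = V_A + ω_rod × AP, with AP = 0.1264 m along the rod.
Components: V_Px = −rω sinθ − a·ω_rod·sinφ = -9.9184 m/s;  V_Py = rω cosθ + a·ω_rod·cosφ = +2.6196 m/s.
|V_P| = √(V_Px² + V_Py²) = 10.259 m/s.

10.3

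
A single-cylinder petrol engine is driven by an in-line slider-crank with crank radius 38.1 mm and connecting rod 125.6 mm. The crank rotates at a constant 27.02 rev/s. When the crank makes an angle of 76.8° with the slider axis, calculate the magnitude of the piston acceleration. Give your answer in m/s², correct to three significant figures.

59.8

ω = 2π·27 = 169.8 rad/s
x(θ) = r cosθ + √(L² − r² sin²θ); with ω constant, a = ω²·d²x/dθ².
d²x/dθ² = −r cosθ − r²(cos2θ)/√u − r⁴ sin²2θ/(4u^{3/2}),  u = L² − r² sin²θ = 0.0143994 m².
Substituting r = 0.0381 m, L = 0.1256 m, θ = 76.8°: d²x/dθ² = +0.002075 m.
a = ω²·d²x/dθ² = (169.8)²·(+0.002075) = +59.806 m/s²;  |a| = 59.806 m/s².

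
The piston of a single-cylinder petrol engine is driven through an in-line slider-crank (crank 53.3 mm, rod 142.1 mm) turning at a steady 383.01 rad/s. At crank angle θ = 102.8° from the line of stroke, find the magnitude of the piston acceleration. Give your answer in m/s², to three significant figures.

4550

ω = 383 rad/s
x(θ) = r cosθ + √(L² − r² sin²θ); with ω constant, a = ω²·d²x/dθ².
d²x/dθ² = −r cosθ − r²(cos2θ)/√u − r⁴ sin²2θ/(4u^{3/2}),  u = L² − r² sin²θ = 0.017491 m².
Substituting r = 0.0533 m, L = 0.1421 m, θ = 102.8°: d²x/dθ² = +0.031018 m.
a = ω²·d²x/dθ² = (383)²·(+0.031018) = +4550.2 m/s²;  |a| = 4550.2 m/s².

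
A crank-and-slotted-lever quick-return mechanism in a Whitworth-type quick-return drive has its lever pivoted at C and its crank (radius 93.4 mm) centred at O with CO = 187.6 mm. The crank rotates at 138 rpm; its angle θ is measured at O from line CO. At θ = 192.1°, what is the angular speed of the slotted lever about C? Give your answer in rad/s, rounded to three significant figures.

ω = 14.45 rad/s (from 138 rpm).
Crank pin A relative to C: A = (d + r cosθ, r sinθ); lever angle φ = atan2(r sinθ, d + r cosθ).
Differentiating tanφ: φ̇ = rω(d cosθ + r)/(d² + r² + 2dr cosθ).
d² + r² + 2dr cosθ = |CA|² = 0.0096522 m²;  d cosθ + r = -0.090032 m.
|ω_lever| = |0.0934·14.45·-0.090032| / 0.0096522 = 12.59 rad/s.

12.6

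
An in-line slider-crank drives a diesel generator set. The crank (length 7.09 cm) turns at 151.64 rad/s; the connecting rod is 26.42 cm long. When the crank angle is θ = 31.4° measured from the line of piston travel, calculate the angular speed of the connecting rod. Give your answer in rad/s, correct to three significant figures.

35.1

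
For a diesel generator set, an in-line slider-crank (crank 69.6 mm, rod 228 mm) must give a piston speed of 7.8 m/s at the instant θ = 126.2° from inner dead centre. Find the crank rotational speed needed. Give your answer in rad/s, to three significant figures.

171

For an in-line slider-crank, |v_piston| = rω|sinθ|·[1 + r cosθ/√(L² − r² sin²θ)].
With r = 0.0696 m, L = 0.228 m, θ = 126.2°: the bracketed kinematic factor |dx/dθ| = 0.045717 m.
ω = v/|dx/dθ| = 7.8/0.045717 = 170.62 rad/s.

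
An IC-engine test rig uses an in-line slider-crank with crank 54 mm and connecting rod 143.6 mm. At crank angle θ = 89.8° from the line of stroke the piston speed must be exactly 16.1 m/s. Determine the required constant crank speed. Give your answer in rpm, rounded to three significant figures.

2840

For an in-line slider-crank, |v_piston| = rω|sinθ|·[1 + r cosθ/√(L² − r² sin²θ)].
With r = 0.054 m, L = 0.1436 m, θ = 89.8°: the bracketed kinematic factor |dx/dθ| = 0.054076 m.
ω = v/|dx/dθ| = 16.1/0.054076 = 297.73 rad/s.
N = 60ω/(2π) = 2843.1 rpm.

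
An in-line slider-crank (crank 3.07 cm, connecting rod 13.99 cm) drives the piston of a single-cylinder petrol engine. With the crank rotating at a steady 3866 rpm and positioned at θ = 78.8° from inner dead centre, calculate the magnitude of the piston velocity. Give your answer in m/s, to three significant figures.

ω = 2π·3866/60 = 404.8 rad/s
For an in-line slider-crank, x = r cosθ + √(L² − r² sin²θ), so v = −rω sinθ·[1 + r cosθ/√(L² − r² sin²θ)].
With r = 0.0307 m, L = 0.1399 m, θ = 78.8°: √(L² − r² sin²θ) = 0.13662 m.
v = −0.0307·404.8·0.98096·[1 + 0.0307·0.19423/0.13662] = -12.724 m/s.
|v| = 12.724 m/s.

12.7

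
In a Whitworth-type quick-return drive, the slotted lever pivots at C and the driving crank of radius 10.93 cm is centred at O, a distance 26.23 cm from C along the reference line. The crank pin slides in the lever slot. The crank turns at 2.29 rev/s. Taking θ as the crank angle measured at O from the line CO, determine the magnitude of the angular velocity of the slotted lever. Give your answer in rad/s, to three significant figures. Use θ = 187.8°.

ω = 14.39 rad/s (from 2.29 rev/s).
Crank pin A relative to C: A = (d + r cosθ, r sinθ); lever angle φ = atan2(r sinθ, d + r cosθ).
Differentiating tanφ: φ̇ = rω(d cosθ + r)/(d² + r² + 2dr cosθ).
d² + r² + 2dr cosθ = |CA|² = 0.0239395 m²;  d cosθ + r = -0.15057 m.
|ω_lever| = |0.1093·14.39·-0.15057| / 0.0239395 = 9.8916 rad/s.

9.89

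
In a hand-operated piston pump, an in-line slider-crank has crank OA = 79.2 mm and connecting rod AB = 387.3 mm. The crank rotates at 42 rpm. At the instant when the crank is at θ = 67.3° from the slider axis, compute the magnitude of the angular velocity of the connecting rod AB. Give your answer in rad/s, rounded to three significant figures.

ω = 4.398 rad/s (converted from 42 rpm).
The rod makes angle φ with the slider axis where L sinφ = r sinθ; differentiating, L cosφ·φ̇ = r ω cosθ.
L cosφ = √(L² − r² sin²θ) = 0.38035 m.
|ω_rod| = r ω |cosθ| / √(L² − r² sin²θ) = 0.0792·4.398·0.38591/0.38035 = 0.35343 rad/s.

0.353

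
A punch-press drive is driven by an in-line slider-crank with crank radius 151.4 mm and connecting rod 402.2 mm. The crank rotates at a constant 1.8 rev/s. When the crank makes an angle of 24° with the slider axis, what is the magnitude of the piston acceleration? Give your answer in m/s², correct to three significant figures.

22.8

ω = 2π·1.8 = 11.31 rad/s
x(θ) = r cosθ + √(L² − r² sin²θ); with ω constant, a = ω²·d²x/dθ².
d²x/dθ² = −r cosθ − r²(cos2θ)/√u − r⁴ sin²2θ/(4u^{3/2}),  u = L² − r² sin²θ = 0.157973 m².
Substituting r = 0.1514 m, L = 0.4022 m, θ = 24°: d²x/dθ² = -0.17806 m.
a = ω²·d²x/dθ² = (11.31)²·(-0.17806) = -22.775 m/s²;  |a| = 22.775 m/s².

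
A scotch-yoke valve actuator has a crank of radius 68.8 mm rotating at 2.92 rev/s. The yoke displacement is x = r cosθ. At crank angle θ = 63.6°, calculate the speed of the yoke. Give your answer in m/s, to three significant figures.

ω = 18.35 rad/s (from 2.92 rev/s).
x = r cosθ ⇒ ẋ = −rω sinθ.
|v| = rω|sinθ| = 0.0688·18.35·|sin 63.6°| = 1.1306 m/s.

1.13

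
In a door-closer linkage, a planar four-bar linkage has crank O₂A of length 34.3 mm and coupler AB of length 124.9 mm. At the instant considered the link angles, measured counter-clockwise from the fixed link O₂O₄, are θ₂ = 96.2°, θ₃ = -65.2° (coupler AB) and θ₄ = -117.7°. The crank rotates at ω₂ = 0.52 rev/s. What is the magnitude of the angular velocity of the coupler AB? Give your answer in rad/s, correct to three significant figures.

0.631

ω₂ = 3.267 rad/s (from 0.52 rev/s).
Differentiating the loop-closure r₂e^{iθ₂}+r₃e^{iθ₃}=r₁+r₄e^{iθ₄} gives r₂ω₂e^{iθ₂}+r₃ω₃e^{iθ₃}=r₄ω₄e^{iθ₄}.
Eliminating the other unknown: ω₃ = r₂ω₂ sin(θ₄−θ₂) / [r₃ sin(θ₃−θ₄)].
Numerator sine = +0.55775; denominator sine = +0.79335.
Result = 0.0343·3.267·(+0.55775) / (0.1249·(+0.79335)) = +0.63079 rad/s; magnitude 0.63079 rad/s.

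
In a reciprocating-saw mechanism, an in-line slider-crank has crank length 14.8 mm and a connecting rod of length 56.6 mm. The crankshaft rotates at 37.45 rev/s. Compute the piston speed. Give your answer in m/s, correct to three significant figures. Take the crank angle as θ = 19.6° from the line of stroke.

1.46

ω = 2π·37.5 = 235.3 rad/s
For an in-line slider-crank, x = r cosθ + √(L² − r² sin²θ), so v = −rω sinθ·[1 + r cosθ/√(L² − r² sin²θ)].
With r = 0.0148 m, L = 0.0566 m, θ = 19.6°: √(L² − r² sin²θ) = 0.056382 m.
v = −0.0148·235.3·0.33545·[1 + 0.0148·0.94206/0.056382] = -1.4571 m/s.
|v| = 1.4571 m/s.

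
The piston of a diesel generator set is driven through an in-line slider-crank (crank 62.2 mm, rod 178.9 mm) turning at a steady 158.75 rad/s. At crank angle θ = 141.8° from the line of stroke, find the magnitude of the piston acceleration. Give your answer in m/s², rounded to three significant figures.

ω = 158.8 rad/s
x(θ) = r cosθ + √(L² − r² sin²θ); with ω constant, a = ω²·d²x/dθ².
d²x/dθ² = −r cosθ − r²(cos2θ)/√u − r⁴ sin²2θ/(4u^{3/2}),  u = L² − r² sin²θ = 0.0305257 m².
Substituting r = 0.0622 m, L = 0.1789 m, θ = 141.8°: d²x/dθ² = +0.043011 m.
a = ω²·d²x/dθ² = (158.8)²·(+0.043011) = +1083.9 m/s²;  |a| = 1083.9 m/s².

1080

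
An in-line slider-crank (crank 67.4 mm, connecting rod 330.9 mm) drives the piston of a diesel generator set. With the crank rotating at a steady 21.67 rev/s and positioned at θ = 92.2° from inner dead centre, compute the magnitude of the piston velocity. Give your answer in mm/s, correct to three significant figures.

ω = 2π·21.7 = 136.2 rad/s
For an in-line slider-crank, x = r cosθ + √(L² − r² sin²θ), so v = −rω sinθ·[1 + r cosθ/√(L² − r² sin²θ)].
With r = 0.0674 m, L = 0.3309 m, θ = 92.2°: √(L² − r² sin²θ) = 0.32397 m.
v = −0.0674·136.2·0.99926·[1 + 0.0674·-0.03839/0.32397] = -9.097 m/s.
|v| = 9.097 m/s = 9097 mm/s.

9100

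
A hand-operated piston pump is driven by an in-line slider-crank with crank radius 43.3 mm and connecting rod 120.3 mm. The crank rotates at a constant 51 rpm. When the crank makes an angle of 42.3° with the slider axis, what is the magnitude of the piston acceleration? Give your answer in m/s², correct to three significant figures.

ω = 2π·51/60 = 5.341 rad/s
x(θ) = r cosθ + √(L² − r² sin²θ); with ω constant, a = ω²·d²x/dθ².
d²x/dθ² = −r cosθ − r²(cos2θ)/√u − r⁴ sin²2θ/(4u^{3/2}),  u = L² − r² sin²θ = 0.0136229 m².
Substituting r = 0.0433 m, L = 0.1203 m, θ = 42.3°: d²x/dθ² = -0.034086 m.
a = ω²·d²x/dθ² = (5.341)²·(-0.034086) = -0.97223 m/s²;  |a| = 0.97223 m/s².

0.972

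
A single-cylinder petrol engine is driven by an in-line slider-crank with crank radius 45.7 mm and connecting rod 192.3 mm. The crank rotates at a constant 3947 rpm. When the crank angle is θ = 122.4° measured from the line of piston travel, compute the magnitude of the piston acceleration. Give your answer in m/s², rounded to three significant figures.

4970

ω = 2π·3947/60 = 413.3 rad/s
x(θ) = r cosθ + √(L² − r² sin²θ); with ω constant, a = ω²·d²x/dθ².
d²x/dθ² = −r cosθ − r²(cos2θ)/√u − r⁴ sin²2θ/(4u^{3/2}),  u = L² − r² sin²θ = 0.0354904 m².
Substituting r = 0.0457 m, L = 0.1923 m, θ = 122.4°: d²x/dθ² = +0.029074 m.
a = ω²·d²x/dθ² = (413.3)²·(+0.029074) = +4967 m/s²;  |a| = 4967 m/s².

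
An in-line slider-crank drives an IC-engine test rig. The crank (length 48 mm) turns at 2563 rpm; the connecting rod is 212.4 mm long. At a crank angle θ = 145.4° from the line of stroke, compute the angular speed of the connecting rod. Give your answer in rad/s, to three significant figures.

ω = 268.4 rad/s (converted from 2563 rpm).
The rod makes angle φ with the slider axis where L sinφ = r sinθ; differentiating, L cosφ·φ̇ = r ω cosθ.
L cosφ = √(L² − r² sin²θ) = 0.21064 m.
|ω_rod| = r ω |cosθ| / √(L² − r² sin²θ) = 0.048·268.4·0.82314/0.21064 = 50.343 rad/s.

50.3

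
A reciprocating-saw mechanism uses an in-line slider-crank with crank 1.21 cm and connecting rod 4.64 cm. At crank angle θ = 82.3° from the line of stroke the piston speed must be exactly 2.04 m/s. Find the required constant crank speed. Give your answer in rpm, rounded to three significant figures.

1570

For an in-line slider-crank, |v_piston| = rω|sinθ|·[1 + r cosθ/√(L² − r² sin²θ)].
With r = 0.0121 m, L = 0.0464 m, θ = 82.3°: the bracketed kinematic factor |dx/dθ| = 0.012425 m.
ω = v/|dx/dθ| = 2.04/0.012425 = 164.19 rad/s.
N = 60ω/(2π) = 1567.9 rpm.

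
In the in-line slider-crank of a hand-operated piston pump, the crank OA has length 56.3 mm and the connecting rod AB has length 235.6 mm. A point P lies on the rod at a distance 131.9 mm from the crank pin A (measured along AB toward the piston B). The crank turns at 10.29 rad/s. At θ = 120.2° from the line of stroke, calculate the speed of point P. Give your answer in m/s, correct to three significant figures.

0.484

ω = 10.29 rad/s.  Crank-pin speed |V_A| = rω = 0.57933 m/s, perpendicular to OA.
Rod angle: sinφ = −(r/L) sinθ ⇒ φ = -11.919°; ω_rod = −rω cosθ/√(L²−r²sin²θ) = +1.2642 rad/s.
V_P = V_A + ω_rod × AP, with AP = 0.1319 m along the rod.
Components: V_Px = −rω sinθ − a·ω_rod·sinφ = -0.46626 m/s;  V_Py = rω cosθ + a·ω_rod·cosφ = -0.12827 m/s.
|V_P| = √(V_Px² + V_Py²) = 0.48358 m/s.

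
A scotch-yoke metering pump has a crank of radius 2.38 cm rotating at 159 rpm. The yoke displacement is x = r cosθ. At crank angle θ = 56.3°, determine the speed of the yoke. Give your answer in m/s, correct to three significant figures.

ω = 16.65 rad/s (from 159 rpm).
x = r cosθ ⇒ ẋ = −rω sinθ.
|v| = rω|sinθ| = 0.0238·16.65·|sin 56.3°| = 0.32969 m/s.

0.330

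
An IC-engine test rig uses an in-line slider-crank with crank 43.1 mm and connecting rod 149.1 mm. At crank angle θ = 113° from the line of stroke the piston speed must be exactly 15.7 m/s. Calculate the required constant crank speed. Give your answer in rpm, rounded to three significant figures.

4280

For an in-line slider-crank, |v_piston| = rω|sinθ|·[1 + r cosθ/√(L² − r² sin²θ)].
With r = 0.0431 m, L = 0.1491 m, θ = 113°: the bracketed kinematic factor |dx/dθ| = 0.035025 m.
ω = v/|dx/dθ| = 15.7/0.035025 = 448.25 rad/s.
N = 60ω/(2π) = 4280.5 rpm.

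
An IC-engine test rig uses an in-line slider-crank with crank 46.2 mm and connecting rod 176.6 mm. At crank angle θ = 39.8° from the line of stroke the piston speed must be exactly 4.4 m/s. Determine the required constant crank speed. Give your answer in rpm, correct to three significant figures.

For an in-line slider-crank, |v_piston| = rω|sinθ|·[1 + r cosθ/√(L² − r² sin²θ)].
With r = 0.0462 m, L = 0.1766 m, θ = 39.8°: the bracketed kinematic factor |dx/dθ| = 0.035602 m.
ω = v/|dx/dθ| = 4.4/0.035602 = 123.59 rad/s.
N = 60ω/(2π) = 1180.2 rpm.

1180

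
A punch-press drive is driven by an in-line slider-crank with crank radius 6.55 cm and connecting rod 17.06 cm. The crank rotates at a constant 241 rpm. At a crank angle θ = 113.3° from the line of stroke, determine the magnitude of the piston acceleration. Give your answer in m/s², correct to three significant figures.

27.9

ω = 2π·241/60 = 25.24 rad/s
x(θ) = r cosθ + √(L² − r² sin²θ); with ω constant, a = ω²·d²x/dθ².
d²x/dθ² = −r cosθ − r²(cos2θ)/√u − r⁴ sin²2θ/(4u^{3/2}),  u = L² − r² sin²θ = 0.0254853 m².
Substituting r = 0.0655 m, L = 0.1706 m, θ = 113.3°: d²x/dθ² = +0.043776 m.
a = ω²·d²x/dθ² = (25.24)²·(+0.043776) = +27.882 m/s²;  |a| = 27.882 m/s².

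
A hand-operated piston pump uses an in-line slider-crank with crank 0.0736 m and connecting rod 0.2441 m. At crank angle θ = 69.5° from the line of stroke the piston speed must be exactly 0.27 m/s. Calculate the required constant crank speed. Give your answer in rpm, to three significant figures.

33.7

For an in-line slider-crank, |v_piston| = rω|sinθ|·[1 + r cosθ/√(L² − r² sin²θ)].
With r = 0.0736 m, L = 0.2441 m, θ = 69.5°: the bracketed kinematic factor |dx/dθ| = 0.076527 m.
ω = v/|dx/dθ| = 0.27/0.076527 = 3.5281 rad/s.
N = 60ω/(2π) = 33.691 rpm.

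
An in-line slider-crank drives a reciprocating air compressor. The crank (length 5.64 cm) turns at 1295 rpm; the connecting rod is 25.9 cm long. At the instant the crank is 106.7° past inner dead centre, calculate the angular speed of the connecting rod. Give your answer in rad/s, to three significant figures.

ω = 135.6 rad/s (converted from 1295 rpm).
The rod makes angle φ with the slider axis where L sinφ = r sinθ; differentiating, L cosφ·φ̇ = r ω cosθ.
L cosφ = √(L² − r² sin²θ) = 0.2533 m.
|ω_rod| = r ω |cosθ| / √(L² − r² sin²θ) = 0.0564·135.6·0.28736/0.2533 = 8.6769 rad/s.

8.68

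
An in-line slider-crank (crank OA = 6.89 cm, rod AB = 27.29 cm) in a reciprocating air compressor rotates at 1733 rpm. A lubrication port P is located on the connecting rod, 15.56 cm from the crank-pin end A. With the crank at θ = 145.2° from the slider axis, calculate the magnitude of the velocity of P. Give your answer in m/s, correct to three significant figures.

7.68

ω = 181.5 rad/s.  Crank-pin speed |V_A| = rω = 12.504 m/s, perpendicular to OA.
Rod angle: sinφ = −(r/L) sinθ ⇒ φ = -8.285°; ω_rod = −rω cosθ/√(L²−r²sin²θ) = +38.021 rad/s.
V_P = V_A + ω_rod × AP, with AP = 0.1556 m along the rod.
Components: V_Px = −rω sinθ − a·ω_rod·sinφ = -6.2837 m/s;  V_Py = rω cosθ + a·ω_rod·cosφ = -4.4133 m/s.
|V_P| = √(V_Px² + V_Py²) = 7.6787 m/s.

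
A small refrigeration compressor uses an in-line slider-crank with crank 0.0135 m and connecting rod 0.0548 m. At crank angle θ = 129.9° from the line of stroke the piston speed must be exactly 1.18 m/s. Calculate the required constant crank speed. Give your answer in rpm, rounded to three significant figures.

For an in-line slider-crank, |v_piston| = rω|sinθ|·[1 + r cosθ/√(L² − r² sin²θ)].
With r = 0.0135 m, L = 0.0548 m, θ = 129.9°: the bracketed kinematic factor |dx/dθ| = 0.0086901 m.
ω = v/|dx/dθ| = 1.18/0.0086901 = 135.79 rad/s.
N = 60ω/(2π) = 1296.7 rpm.

1300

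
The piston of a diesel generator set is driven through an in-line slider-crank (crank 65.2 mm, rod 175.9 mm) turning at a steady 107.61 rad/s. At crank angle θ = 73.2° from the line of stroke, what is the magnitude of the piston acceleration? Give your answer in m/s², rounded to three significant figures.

ω = 107.6 rad/s
x(θ) = r cosθ + √(L² − r² sin²θ); with ω constant, a = ω²·d²x/dθ².
d²x/dθ² = −r cosθ − r²(cos2θ)/√u − r⁴ sin²2θ/(4u^{3/2}),  u = L² − r² sin²θ = 0.0270449 m².
Substituting r = 0.0652 m, L = 0.1759 m, θ = 73.2°: d²x/dθ² = +0.0023747 m.
a = ω²·d²x/dθ² = (107.6)²·(+0.0023747) = +27.498 m/s²;  |a| = 27.498 m/s².

27.5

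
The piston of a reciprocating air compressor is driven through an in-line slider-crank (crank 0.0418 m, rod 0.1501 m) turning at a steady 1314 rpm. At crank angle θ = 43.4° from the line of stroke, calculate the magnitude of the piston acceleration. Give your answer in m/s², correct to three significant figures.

592

ω = 2π·1314/60 = 137.6 rad/s
x(θ) = r cosθ + √(L² − r² sin²θ); with ω constant, a = ω²·d²x/dθ².
d²x/dθ² = −r cosθ − r²(cos2θ)/√u − r⁴ sin²2θ/(4u^{3/2}),  u = L² − r² sin²θ = 0.0217052 m².
Substituting r = 0.0418 m, L = 0.1501 m, θ = 43.4°: d²x/dθ² = -0.031271 m.
a = ω²·d²x/dθ² = (137.6)²·(-0.031271) = -592.09 m/s²;  |a| = 592.09 m/s².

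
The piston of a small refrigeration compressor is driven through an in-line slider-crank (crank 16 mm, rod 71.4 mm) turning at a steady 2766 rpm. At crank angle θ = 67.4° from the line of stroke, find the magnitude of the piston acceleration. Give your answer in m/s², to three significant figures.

301

ω = 2π·2766/60 = 289.7 rad/s
x(θ) = r cosθ + √(L² − r² sin²θ); with ω constant, a = ω²·d²x/dθ².
d²x/dθ² = −r cosθ − r²(cos2θ)/√u − r⁴ sin²2θ/(4u^{3/2}),  u = L² − r² sin²θ = 0.00487977 m².
Substituting r = 0.016 m, L = 0.0714 m, θ = 67.4°: d²x/dθ² = -0.0035906 m.
a = ω²·d²x/dθ² = (289.7)²·(-0.0035906) = -301.25 m/s²;  |a| = 301.25 m/s².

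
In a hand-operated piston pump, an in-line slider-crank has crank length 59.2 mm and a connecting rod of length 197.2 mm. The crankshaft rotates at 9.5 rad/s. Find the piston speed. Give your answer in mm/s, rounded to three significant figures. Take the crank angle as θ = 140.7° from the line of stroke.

272

ω = 9.5 rad/s
For an in-line slider-crank, x = r cosθ + √(L² − r² sin²θ), so v = −rω sinθ·[1 + r cosθ/√(L² − r² sin²θ)].
With r = 0.0592 m, L = 0.1972 m, θ = 140.7°: √(L² − r² sin²θ) = 0.1936 m.
v = −0.0592·9.5·0.63338·[1 + 0.0592·-0.77384/0.1936] = -0.27192 m/s.
|v| = 0.27192 m/s = 271.92 mm/s.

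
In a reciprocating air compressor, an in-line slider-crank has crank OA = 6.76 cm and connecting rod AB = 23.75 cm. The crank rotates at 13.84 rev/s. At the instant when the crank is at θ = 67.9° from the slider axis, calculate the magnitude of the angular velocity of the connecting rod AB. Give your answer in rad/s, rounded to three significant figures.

9.65

ω = 86.96 rad/s (converted from 13.84 rev/s).
The rod makes angle φ with the slider axis where L sinφ = r sinθ; differentiating, L cosφ·φ̇ = r ω cosθ.
L cosφ = √(L² − r² sin²θ) = 0.22909 m.
|ω_rod| = r ω |cosθ| / √(L² − r² sin²θ) = 0.0676·86.96·0.37622/0.22909 = 9.6538 rad/s.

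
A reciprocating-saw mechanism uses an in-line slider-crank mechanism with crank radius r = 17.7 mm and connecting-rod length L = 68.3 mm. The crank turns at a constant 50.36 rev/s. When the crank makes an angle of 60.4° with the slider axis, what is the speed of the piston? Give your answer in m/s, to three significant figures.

5.51

ω = 2π·50.4 = 316.4 rad/s
For an in-line slider-crank, x = r cosθ + √(L² − r² sin²θ), so v = −rω sinθ·[1 + r cosθ/√(L² − r² sin²θ)].
With r = 0.0177 m, L = 0.0683 m, θ = 60.4°: √(L² − r² sin²θ) = 0.066543 m.
v = −0.0177·316.4·0.86949·[1 + 0.0177·0.49394/0.066543] = -5.5095 m/s.
|v| = 5.5095 m/s.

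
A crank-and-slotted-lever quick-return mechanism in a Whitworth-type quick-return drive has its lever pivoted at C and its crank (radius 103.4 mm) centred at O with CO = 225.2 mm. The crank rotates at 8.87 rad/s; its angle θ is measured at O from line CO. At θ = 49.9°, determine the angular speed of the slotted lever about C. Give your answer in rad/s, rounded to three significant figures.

ω = 8.87 rad/s
Crank pin A relative to C: A = (d + r cosθ, r sinθ); lever angle φ = atan2(r sinθ, d + r cosθ).
Differentiating tanφ: φ̇ = rω(d cosθ + r)/(d² + r² + 2dr cosθ).
d² + r² + 2dr cosθ = |CA|² = 0.0914043 m²;  d cosθ + r = +0.24846 m.
|ω_lever| = |0.1034·8.87·+0.24846| / 0.0914043 = 2.493 rad/s.

2.49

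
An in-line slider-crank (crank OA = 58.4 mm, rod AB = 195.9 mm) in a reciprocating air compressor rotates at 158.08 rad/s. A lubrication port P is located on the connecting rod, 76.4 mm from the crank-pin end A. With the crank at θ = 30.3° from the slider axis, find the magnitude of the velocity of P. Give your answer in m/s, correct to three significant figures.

ω = 158.1 rad/s.  Crank-pin speed |V_A| = rω = 9.2319 m/s, perpendicular to OA.
Rod angle: sinφ = −(r/L) sinθ ⇒ φ = -8.650°; ω_rod = −rω cosθ/√(L²−r²sin²θ) = -41.156 rad/s.
V_P = V_A + ω_rod × AP, with AP = 0.0764 m along the rod.
Components: V_Px = −rω sinθ − a·ω_rod·sinφ = -5.1307 m/s;  V_Py = rω cosθ + a·ω_rod·cosφ = +4.8622 m/s.
|V_P| = √(V_Px² + V_Py²) = 7.0686 m/s.

7.07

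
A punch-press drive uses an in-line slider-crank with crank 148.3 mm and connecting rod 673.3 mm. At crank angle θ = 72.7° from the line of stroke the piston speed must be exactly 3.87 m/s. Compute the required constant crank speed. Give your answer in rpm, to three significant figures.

245

For an in-line slider-crank, |v_piston| = rω|sinθ|·[1 + r cosθ/√(L² − r² sin²θ)].
With r = 0.1483 m, L = 0.6733 m, θ = 72.7°: the bracketed kinematic factor |dx/dθ| = 0.15108 m.
ω = v/|dx/dθ| = 3.87/0.15108 = 25.616 rad/s.
N = 60ω/(2π) = 244.62 rpm.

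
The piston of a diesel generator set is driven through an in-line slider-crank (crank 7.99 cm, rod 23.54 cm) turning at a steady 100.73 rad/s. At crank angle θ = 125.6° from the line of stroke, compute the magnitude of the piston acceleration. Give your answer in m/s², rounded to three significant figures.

ω = 100.7 rad/s
x(θ) = r cosθ + √(L² − r² sin²θ); with ω constant, a = ω²·d²x/dθ².
d²x/dθ² = −r cosθ − r²(cos2θ)/√u − r⁴ sin²2θ/(4u^{3/2}),  u = L² − r² sin²θ = 0.0511925 m².
Substituting r = 0.0799 m, L = 0.2354 m, θ = 125.6°: d²x/dθ² = +0.054816 m.
a = ω²·d²x/dθ² = (100.7)²·(+0.054816) = +556.2 m/s²;  |a| = 556.2 m/s².

556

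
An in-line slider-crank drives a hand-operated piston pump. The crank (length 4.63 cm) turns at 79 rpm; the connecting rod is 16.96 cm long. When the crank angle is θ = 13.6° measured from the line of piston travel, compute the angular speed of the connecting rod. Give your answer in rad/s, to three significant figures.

2.20

ω = 8.273 rad/s (converted from 79 rpm).
The rod makes angle φ with the slider axis where L sinφ = r sinθ; differentiating, L cosφ·φ̇ = r ω cosθ.
L cosφ = √(L² − r² sin²θ) = 0.16925 m.
|ω_rod| = r ω |cosθ| / √(L² − r² sin²θ) = 0.0463·8.273·0.97196/0.16925 = 2.1997 rad/s.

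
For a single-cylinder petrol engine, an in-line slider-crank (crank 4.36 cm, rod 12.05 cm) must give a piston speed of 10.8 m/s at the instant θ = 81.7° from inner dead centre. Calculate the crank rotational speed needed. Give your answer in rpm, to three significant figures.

2260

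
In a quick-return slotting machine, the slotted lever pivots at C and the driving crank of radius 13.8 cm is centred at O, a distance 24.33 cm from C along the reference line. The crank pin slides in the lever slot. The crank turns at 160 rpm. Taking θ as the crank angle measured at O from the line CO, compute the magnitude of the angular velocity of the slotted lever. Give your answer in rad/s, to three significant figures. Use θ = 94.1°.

3.80

ω = 16.76 rad/s (from 160 rpm).
Crank pin A relative to C: A = (d + r cosθ, r sinθ); lever angle φ = atan2(r sinθ, d + r cosθ).
Differentiating tanφ: φ̇ = rω(d cosθ + r)/(d² + r² + 2dr cosθ).
d² + r² + 2dr cosθ = |CA|² = 0.0734378 m²;  d cosθ + r = +0.1206 m.
|ω_lever| = |0.138·16.76·+0.1206| / 0.0734378 = 3.7973 rad/s.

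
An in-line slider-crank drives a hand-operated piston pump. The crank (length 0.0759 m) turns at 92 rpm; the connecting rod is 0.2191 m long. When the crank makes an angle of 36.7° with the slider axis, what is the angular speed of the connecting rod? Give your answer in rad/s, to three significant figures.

2.74

ω = 9.634 rad/s (converted from 92 rpm).
The rod makes angle φ with the slider axis where L sinφ = r sinθ; differentiating, L cosφ·φ̇ = r ω cosθ.
L cosφ = √(L² − r² sin²θ) = 0.21435 m.
|ω_rod| = r ω |cosθ| / √(L² − r² sin²θ) = 0.0759·9.634·0.80178/0.21435 = 2.7351 rad/s.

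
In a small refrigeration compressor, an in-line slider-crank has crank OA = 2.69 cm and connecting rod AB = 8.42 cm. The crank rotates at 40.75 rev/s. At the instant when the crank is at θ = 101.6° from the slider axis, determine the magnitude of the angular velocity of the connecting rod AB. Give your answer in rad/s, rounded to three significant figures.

ω = 256 rad/s (converted from 40.75 rev/s).
The rod makes angle φ with the slider axis where L sinφ = r sinθ; differentiating, L cosφ·φ̇ = r ω cosθ.
L cosφ = √(L² − r² sin²θ) = 0.079971 m.
|ω_rod| = r ω |cosθ| / √(L² − r² sin²θ) = 0.0269·256·0.20108/0.079971 = 17.318 rad/s.

17.3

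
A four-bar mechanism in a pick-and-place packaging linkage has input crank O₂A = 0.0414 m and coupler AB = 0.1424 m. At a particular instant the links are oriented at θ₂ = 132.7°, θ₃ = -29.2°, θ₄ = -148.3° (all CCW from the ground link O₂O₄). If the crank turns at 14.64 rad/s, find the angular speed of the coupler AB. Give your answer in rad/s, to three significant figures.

ω₂ = 14.64 rad/s
Differentiating the loop-closure r₂e^{iθ₂}+r₃e^{iθ₃}=r₁+r₄e^{iθ₄} gives r₂ω₂e^{iθ₂}+r₃ω₃e^{iθ₃}=r₄ω₄e^{iθ₄}.
Eliminating the other unknown: ω₃ = r₂ω₂ sin(θ₄−θ₂) / [r₃ sin(θ₃−θ₄)].
Numerator sine = +0.98163; denominator sine = +0.87377.
Result = 0.0414·14.64·(+0.98163) / (0.1424·(+0.87377)) = +4.7817 rad/s; magnitude 4.7817 rad/s.

4.78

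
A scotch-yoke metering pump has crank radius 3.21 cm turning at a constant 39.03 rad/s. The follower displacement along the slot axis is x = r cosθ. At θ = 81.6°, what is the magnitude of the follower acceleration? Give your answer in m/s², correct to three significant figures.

ω = 39.03 rad/s
x = r cosθ ⇒ ẍ = −rω² cosθ (ω constant).
|a| = rω²|cosθ| = 0.0321·(39.03)²·|cos 81.6°| = 7.1433 m/s².

7.14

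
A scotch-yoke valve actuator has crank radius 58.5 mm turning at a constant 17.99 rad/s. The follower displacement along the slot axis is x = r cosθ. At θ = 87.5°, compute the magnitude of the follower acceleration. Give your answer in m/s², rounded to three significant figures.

0.826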